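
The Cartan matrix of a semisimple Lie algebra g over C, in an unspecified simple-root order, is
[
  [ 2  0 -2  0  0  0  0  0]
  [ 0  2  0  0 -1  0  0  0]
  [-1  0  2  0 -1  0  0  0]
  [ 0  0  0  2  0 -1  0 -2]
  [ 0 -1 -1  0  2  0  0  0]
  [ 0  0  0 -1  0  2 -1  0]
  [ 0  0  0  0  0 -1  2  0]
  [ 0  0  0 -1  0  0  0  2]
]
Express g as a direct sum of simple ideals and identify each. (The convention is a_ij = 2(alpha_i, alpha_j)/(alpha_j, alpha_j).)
type B_4 + type C_4

The diagram associated to this matrix has two connected components: the simple roots {alpha_4, alpha_6, alpha_7, alpha_8} form a chain of 4 nodes with a double edge at one end; the terminal node there is the unique short simple root (B_4), and {alpha_1, alpha_2, alpha_3, alpha_5} form a chain of 4 nodes with a double edge at one end; the terminal node there is the unique long simple root (C_4). A semisimple Lie algebra decomposes uniquely as the direct sum of simple ideals, one per connected component of its Dynkin diagram, so g ≅ B_4 ⊕ C_4 (dimension 36 + 36 = 72).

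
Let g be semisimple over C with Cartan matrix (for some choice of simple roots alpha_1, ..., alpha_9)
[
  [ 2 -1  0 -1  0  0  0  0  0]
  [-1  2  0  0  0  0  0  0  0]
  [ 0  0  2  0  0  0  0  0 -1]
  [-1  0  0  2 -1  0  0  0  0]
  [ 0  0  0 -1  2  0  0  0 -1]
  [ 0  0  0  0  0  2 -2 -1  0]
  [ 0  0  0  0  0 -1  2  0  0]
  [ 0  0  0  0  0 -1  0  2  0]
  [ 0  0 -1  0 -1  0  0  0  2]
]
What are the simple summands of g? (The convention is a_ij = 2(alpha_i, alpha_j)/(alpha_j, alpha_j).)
A_6 + B_3

The diagram associated to this matrix has two connected components: the simple roots {alpha_1, alpha_2, alpha_3, alpha_4, alpha_5, alpha_9} form a chain of 6 nodes with single edges (A_6), and {alpha_6, alpha_7, alpha_8} form a chain of 3 nodes with a double edge at one end; the terminal node there is the unique short simple root (B_3). A semisimple Lie algebra decomposes uniquely as the direct sum of simple ideals, one per connected component of its Dynkin diagram, so g ≅ A_6 ⊕ B_3 (dimension 48 + 21 = 69).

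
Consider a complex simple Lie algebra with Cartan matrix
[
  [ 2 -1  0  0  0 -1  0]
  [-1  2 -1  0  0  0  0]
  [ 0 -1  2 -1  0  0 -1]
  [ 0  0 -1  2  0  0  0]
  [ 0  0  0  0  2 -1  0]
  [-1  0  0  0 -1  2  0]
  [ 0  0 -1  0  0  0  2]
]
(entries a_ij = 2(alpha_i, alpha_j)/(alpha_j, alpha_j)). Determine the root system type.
D7

The matrix has rank 7 with 2's on the diagonal. Reading the off-diagonal entries as Dynkin edges (a single edge where a_ij = a_ji = -1; a double or triple edge where a_ij * a_ji = 2 or 3), the diagram is a chain of 5 nodes with a fork of two nodes at one end (D_7). One simple-root ordering that puts it in standard form is (alpha_5, alpha_6, alpha_1, alpha_2, alpha_3, alpha_4, alpha_7). So the algebra is type D_7, i.e. so(14).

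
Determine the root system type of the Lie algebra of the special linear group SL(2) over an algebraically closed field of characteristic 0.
This is sl(2), which has dimension 2^2 - 1 = 3 and rank 2 - 1 = 1 (a Cartan subalgebra is the diagonal traceless matrices). In the classification of classical Lie algebras, the special linear algebra sl(n+1) has type A_n; here n = 1, so the Dynkin diagram is a chain of 1 nodes with single edges (A_1). Hence the type is A_1.

A1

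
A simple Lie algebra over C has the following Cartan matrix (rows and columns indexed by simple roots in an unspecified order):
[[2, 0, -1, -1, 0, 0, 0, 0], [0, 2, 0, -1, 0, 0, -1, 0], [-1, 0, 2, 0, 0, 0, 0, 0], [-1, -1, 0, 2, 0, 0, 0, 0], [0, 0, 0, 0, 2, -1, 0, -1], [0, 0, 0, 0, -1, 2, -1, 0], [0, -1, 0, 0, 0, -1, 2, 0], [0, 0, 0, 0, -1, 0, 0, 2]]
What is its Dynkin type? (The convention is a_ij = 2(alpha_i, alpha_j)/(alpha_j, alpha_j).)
The matrix has rank 8 with 2's on the diagonal. Reading the off-diagonal entries as Dynkin edges (a single edge where a_ij = a_ji = -1; a double or triple edge where a_ij * a_ji = 2 or 3), the diagram is a chain of 8 nodes with single edges (A_8). One simple-root ordering that puts it in standard form is (alpha_3, alpha_1, alpha_4, alpha_2, alpha_7, alpha_6, alpha_5, alpha_8). So the algebra is type A_8, i.e. sl(9).

A_8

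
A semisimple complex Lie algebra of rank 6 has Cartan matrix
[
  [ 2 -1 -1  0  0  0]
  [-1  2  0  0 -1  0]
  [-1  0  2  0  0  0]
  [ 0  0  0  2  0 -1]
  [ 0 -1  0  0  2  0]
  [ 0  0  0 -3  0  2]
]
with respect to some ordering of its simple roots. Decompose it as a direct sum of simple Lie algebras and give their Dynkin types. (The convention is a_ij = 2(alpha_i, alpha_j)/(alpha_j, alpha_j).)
The diagram associated to this matrix has two connected components: the simple roots {alpha_1, alpha_2, alpha_3, alpha_5} form a chain of 4 nodes with single edges (A_4), and {alpha_4, alpha_6} form two nodes joined by a triple edge (G_2). A semisimple Lie algebra decomposes uniquely as the direct sum of simple ideals, one per connected component of its Dynkin diagram, so g ≅ A_4 ⊕ G_2 (dimension 24 + 14 = 38).

A_4 + G_2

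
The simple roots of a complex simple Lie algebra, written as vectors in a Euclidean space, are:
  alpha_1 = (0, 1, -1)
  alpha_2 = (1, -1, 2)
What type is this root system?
G2

Compute the Cartan integers a_ij = 2(alpha_i, alpha_j)/(alpha_j, alpha_j); the resulting 2x2 Cartan matrix is
[[2, -1], [-3, 2]].
The roots have two lengths (squared-length ratio 3:1); the short ones are alpha_{1}. The associated Dynkin diagram is two nodes joined by a triple edge (G_2), so the type is G_2.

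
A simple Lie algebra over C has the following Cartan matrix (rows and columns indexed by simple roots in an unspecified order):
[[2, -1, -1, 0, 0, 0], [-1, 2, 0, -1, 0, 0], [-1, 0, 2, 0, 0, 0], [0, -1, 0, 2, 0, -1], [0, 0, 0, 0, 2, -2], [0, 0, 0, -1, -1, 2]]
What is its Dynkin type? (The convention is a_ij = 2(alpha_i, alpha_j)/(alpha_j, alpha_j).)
C6

The matrix has rank 6 with 2's on the diagonal. Reading the off-diagonal entries as Dynkin edges (a single edge where a_ij = a_ji = -1; a double or triple edge where a_ij * a_ji = 2 or 3), the diagram is a chain of 6 nodes with a double edge at one end; the terminal node there is the unique long simple root (C_6). One simple-root ordering that puts it in standard form is (alpha_3, alpha_1, alpha_2, alpha_4, alpha_6, alpha_5). So the algebra is type C_6, i.e. sp(12).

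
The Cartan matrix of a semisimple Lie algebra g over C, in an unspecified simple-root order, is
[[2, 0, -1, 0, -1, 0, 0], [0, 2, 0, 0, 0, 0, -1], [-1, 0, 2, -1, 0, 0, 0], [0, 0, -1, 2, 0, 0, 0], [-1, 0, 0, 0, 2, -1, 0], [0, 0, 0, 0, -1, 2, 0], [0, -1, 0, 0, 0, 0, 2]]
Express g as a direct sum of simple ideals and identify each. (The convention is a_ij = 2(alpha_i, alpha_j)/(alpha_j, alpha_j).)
type A_2 + type A_5

The diagram associated to this matrix has two connected components: the simple roots {alpha_2, alpha_7} form a chain of 2 nodes with single edges (A_2), and {alpha_1, alpha_3, alpha_4, alpha_5, alpha_6} form a chain of 5 nodes with single edges (A_5). A semisimple Lie algebra decomposes uniquely as the direct sum of simple ideals, one per connected component of its Dynkin diagram, so g ≅ A_2 ⊕ A_5 (dimension 8 + 35 = 43).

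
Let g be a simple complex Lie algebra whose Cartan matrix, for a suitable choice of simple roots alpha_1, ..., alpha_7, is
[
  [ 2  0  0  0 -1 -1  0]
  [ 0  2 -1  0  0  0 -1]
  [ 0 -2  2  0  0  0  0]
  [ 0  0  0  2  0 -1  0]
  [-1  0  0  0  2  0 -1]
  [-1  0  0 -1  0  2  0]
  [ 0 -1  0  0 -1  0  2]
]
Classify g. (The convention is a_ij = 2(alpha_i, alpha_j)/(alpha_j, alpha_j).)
C_7 (sp(14))

The matrix has rank 7 with 2's on the diagonal. Reading the off-diagonal entries as Dynkin edges (a single edge where a_ij = a_ji = -1; a double or triple edge where a_ij * a_ji = 2 or 3), the diagram is a chain of 7 nodes with a double edge at one end; the terminal node there is the unique long simple root (C_7). One simple-root ordering that puts it in standard form is (alpha_4, alpha_6, alpha_1, alpha_5, alpha_7, alpha_2, alpha_3). So the algebra is type C_7, i.e. sp(14).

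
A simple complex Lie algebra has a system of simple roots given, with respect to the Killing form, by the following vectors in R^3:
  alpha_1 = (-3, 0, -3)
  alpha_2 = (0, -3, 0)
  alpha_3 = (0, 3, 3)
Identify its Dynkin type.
type B_3

Compute the Cartan integers a_ij = 2(alpha_i, alpha_j)/(alpha_j, alpha_j); the resulting 3x3 Cartan matrix is
[[2, 0, -1], [0, 2, -1], [-1, -2, 2]].
The roots have two lengths (squared-length ratio 2:1); the short ones are alpha_{2}. The associated Dynkin diagram is a chain of 3 nodes with a double edge at one end; the terminal node there is the unique short simple root (B_3), so the type is B_3 (the algebra so(7)).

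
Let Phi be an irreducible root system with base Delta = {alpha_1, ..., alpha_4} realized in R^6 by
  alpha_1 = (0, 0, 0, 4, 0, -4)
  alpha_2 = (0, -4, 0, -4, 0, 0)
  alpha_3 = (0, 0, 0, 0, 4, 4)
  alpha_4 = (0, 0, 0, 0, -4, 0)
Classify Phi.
Compute the Cartan integers a_ij = 2(alpha_i, alpha_j)/(alpha_j, alpha_j); the resulting 4x4 Cartan matrix is
[[2, -1, -1, 0], [-1, 2, 0, 0], [-1, 0, 2, -2], [0, 0, -1, 2]].
The roots have two lengths (squared-length ratio 2:1); the short ones are alpha_{4}. The associated Dynkin diagram is a chain of 4 nodes with a double edge at one end; the terminal node there is the unique short simple root (B_4), so the type is B_4 (the algebra so(9)).

B_4 (so(9))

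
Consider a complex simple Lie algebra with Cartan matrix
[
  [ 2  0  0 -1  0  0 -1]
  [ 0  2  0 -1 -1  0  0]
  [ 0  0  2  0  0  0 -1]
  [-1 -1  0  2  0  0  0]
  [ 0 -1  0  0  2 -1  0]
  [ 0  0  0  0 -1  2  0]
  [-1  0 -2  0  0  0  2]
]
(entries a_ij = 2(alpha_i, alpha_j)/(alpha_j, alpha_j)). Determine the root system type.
The matrix has rank 7 with 2's on the diagonal. Reading the off-diagonal entries as Dynkin edges (a single edge where a_ij = a_ji = -1; a double or triple edge where a_ij * a_ji = 2 or 3), the diagram is a chain of 7 nodes with a double edge at one end; the terminal node there is the unique short simple root (B_7). One simple-root ordering that puts it in standard form is (alpha_6, alpha_5, alpha_2, alpha_4, alpha_1, alpha_7, alpha_3). So the algebra is type B_7, i.e. so(15).

type B_7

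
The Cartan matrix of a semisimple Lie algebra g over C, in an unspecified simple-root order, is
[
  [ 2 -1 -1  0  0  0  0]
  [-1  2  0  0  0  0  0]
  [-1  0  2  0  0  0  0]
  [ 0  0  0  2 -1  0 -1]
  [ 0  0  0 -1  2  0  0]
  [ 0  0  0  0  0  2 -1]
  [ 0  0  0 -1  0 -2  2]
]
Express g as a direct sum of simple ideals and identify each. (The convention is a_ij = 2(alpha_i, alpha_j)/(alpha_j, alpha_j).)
The diagram associated to this matrix has two connected components: the simple roots {alpha_1, alpha_2, alpha_3} form a chain of 3 nodes with single edges (A_3), and {alpha_4, alpha_5, alpha_6, alpha_7} form a chain of 4 nodes with a double edge at one end; the terminal node there is the unique short simple root (B_4). A semisimple Lie algebra decomposes uniquely as the direct sum of simple ideals, one per connected component of its Dynkin diagram, so g ≅ A_3 ⊕ B_4 (dimension 15 + 36 = 51).

A3 + B4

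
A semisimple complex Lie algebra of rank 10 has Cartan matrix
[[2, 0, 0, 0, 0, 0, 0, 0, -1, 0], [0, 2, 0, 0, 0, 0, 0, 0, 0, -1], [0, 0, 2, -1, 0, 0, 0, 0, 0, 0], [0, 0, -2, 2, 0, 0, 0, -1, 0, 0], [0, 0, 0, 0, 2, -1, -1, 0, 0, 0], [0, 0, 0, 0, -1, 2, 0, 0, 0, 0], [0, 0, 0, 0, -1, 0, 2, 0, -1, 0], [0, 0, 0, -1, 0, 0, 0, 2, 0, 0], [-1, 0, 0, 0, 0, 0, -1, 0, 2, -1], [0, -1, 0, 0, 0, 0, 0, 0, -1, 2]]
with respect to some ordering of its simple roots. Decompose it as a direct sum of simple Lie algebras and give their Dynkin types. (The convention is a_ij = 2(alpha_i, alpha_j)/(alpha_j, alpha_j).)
The diagram associated to this matrix has two connected components: the simple roots {alpha_3, alpha_4, alpha_8} form a chain of 3 nodes with a double edge at one end; the terminal node there is the unique short simple root (B_3), and {alpha_1, alpha_2, alpha_5, alpha_6, alpha_7, alpha_9, alpha_10} form a chain of 6 nodes with one extra node attached to the third node from one end (E_7). A semisimple Lie algebra decomposes uniquely as the direct sum of simple ideals, one per connected component of its Dynkin diagram, so g ≅ B_3 ⊕ E_7 (dimension 21 + 133 = 154).

B3 + E7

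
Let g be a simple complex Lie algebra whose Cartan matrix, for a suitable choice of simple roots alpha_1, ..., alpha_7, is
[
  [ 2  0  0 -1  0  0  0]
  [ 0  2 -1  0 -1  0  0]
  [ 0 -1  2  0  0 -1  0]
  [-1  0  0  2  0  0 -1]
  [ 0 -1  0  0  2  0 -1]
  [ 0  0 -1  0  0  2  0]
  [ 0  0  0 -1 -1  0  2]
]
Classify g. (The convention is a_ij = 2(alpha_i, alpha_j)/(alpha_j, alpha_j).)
The matrix has rank 7 with 2's on the diagonal. Reading the off-diagonal entries as Dynkin edges (a single edge where a_ij = a_ji = -1; a double or triple edge where a_ij * a_ji = 2 or 3), the diagram is a chain of 7 nodes with single edges (A_7). One simple-root ordering that puts it in standard form is (alpha_6, alpha_3, alpha_2, alpha_5, alpha_7, alpha_4, alpha_1). So the algebra is type A_7, i.e. sl(8).

A_7 (sl(8))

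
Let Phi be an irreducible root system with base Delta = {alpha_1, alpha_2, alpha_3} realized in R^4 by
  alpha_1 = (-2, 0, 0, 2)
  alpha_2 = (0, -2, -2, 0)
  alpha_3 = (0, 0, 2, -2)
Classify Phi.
A_3

Compute the Cartan integers a_ij = 2(alpha_i, alpha_j)/(alpha_j, alpha_j); the resulting 3x3 Cartan matrix is
[[2, 0, -1], [0, 2, -1], [-1, -1, 2]].
All simple roots have the same length, so the diagram is simply laced. The associated Dynkin diagram is a chain of 3 nodes with single edges (A_3), so the type is A_3 (the algebra sl(4)).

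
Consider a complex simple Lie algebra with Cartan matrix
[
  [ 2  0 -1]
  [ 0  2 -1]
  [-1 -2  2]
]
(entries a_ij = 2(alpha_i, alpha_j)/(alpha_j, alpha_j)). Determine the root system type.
B3

The matrix has rank 3 with 2's on the diagonal. Reading the off-diagonal entries as Dynkin edges (a single edge where a_ij = a_ji = -1; a double or triple edge where a_ij * a_ji = 2 or 3), the diagram is a chain of 3 nodes with a double edge at one end; the terminal node there is the unique short simple root (B_3). One simple-root ordering that puts it in standard form is (alpha_1, alpha_3, alpha_2). So the algebra is type B_3, i.e. so(7).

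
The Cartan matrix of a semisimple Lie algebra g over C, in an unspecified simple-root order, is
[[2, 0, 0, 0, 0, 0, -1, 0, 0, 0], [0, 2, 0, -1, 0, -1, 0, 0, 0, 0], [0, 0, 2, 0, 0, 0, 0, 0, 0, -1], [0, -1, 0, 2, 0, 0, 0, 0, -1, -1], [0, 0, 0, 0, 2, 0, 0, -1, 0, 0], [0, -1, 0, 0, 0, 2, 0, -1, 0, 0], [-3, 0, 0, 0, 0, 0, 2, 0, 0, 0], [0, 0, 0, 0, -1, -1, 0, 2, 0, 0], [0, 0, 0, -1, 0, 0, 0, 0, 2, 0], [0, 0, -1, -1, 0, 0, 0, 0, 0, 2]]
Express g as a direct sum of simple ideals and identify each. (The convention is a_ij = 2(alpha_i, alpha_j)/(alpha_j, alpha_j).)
E_8 + G_2

The diagram associated to this matrix has two connected components: the simple roots {alpha_2, alpha_3, alpha_4, alpha_5, alpha_6, alpha_8, alpha_9, alpha_10} form a chain of 7 nodes with one extra node attached to the third node from one end (E_8), and {alpha_1, alpha_7} form two nodes joined by a triple edge (G_2). A semisimple Lie algebra decomposes uniquely as the direct sum of simple ideals, one per connected component of its Dynkin diagram, so g ≅ E_8 ⊕ G_2 (dimension 248 + 14 = 262).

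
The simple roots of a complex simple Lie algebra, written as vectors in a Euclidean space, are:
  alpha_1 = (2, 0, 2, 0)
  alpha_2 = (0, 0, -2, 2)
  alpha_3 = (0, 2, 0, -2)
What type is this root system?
A_3 (sl(4))

Compute the Cartan integers a_ij = 2(alpha_i, alpha_j)/(alpha_j, alpha_j); the resulting 3x3 Cartan matrix is
[[2, -1, 0], [-1, 2, -1], [0, -1, 2]].
All simple roots have the same length, so the diagram is simply laced. The associated Dynkin diagram is a chain of 3 nodes with single edges (A_3), so the type is A_3 (the algebra sl(4)).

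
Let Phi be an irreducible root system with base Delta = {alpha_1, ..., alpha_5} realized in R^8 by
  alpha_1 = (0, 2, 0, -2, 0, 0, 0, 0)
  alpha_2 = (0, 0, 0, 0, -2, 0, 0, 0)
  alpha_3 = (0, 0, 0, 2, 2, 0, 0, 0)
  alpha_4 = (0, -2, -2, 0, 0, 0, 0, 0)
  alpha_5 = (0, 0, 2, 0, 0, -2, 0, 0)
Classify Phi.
Compute the Cartan integers a_ij = 2(alpha_i, alpha_j)/(alpha_j, alpha_j); the resulting 5x5 Cartan matrix is
[[2, 0, -1, -1, 0], [0, 2, -1, 0, 0], [-1, -2, 2, 0, 0], [-1, 0, 0, 2, -1], [0, 0, 0, -1, 2]].
The roots have two lengths (squared-length ratio 2:1); the short ones are alpha_{2}. The associated Dynkin diagram is a chain of 5 nodes with a double edge at one end; the terminal node there is the unique short simple root (B_5), so the type is B_5 (the algebra so(11)).

B5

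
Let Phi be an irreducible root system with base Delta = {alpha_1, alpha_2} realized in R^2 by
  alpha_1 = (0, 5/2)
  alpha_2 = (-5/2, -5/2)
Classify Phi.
B_2

Compute the Cartan integers a_ij = 2(alpha_i, alpha_j)/(alpha_j, alpha_j); the resulting 2x2 Cartan matrix is
[[2, -1], [-2, 2]].
The roots have two lengths (squared-length ratio 2:1); the short ones are alpha_{1}. The associated Dynkin diagram is a chain of 2 nodes with a double edge at one end; the terminal node there is the unique short simple root (B_2), so the type is B_2 (the algebra so(5)).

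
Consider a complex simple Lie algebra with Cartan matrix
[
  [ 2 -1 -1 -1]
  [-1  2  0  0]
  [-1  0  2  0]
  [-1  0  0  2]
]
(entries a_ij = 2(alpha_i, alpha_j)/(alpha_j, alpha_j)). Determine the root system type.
The matrix has rank 4 with 2's on the diagonal. Reading the off-diagonal entries as Dynkin edges (a single edge where a_ij = a_ji = -1; a double or triple edge where a_ij * a_ji = 2 or 3), the diagram is a chain of 2 nodes with a fork of two nodes at one end (D_4). One simple-root ordering that puts it in standard form is (alpha_3, alpha_1, alpha_4, alpha_2). So the algebra is type D_4, i.e. so(8).

D4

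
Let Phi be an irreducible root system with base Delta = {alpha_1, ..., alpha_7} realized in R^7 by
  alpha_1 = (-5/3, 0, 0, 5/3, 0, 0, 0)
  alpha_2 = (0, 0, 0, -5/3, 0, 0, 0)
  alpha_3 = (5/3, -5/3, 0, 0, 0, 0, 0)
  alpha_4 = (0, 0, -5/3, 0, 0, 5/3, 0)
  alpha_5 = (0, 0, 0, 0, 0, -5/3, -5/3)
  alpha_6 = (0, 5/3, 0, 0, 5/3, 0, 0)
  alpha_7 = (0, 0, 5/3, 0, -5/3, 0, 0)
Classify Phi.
B7

Compute the Cartan integers a_ij = 2(alpha_i, alpha_j)/(alpha_j, alpha_j); the resulting 7x7 Cartan matrix is
[[2, -2, -1, 0, 0, 0, 0], [-1, 2, 0, 0, 0, 0, 0], [-1, 0, 2, 0, 0, -1, 0], [0, 0, 0, 2, -1, 0, -1], [0, 0, 0, -1, 2, 0, 0], [0, 0, -1, 0, 0, 2, -1], [0, 0, 0, -1, 0, -1, 2]].
The roots have two lengths (squared-length ratio 2:1); the short ones are alpha_{2}. The associated Dynkin diagram is a chain of 7 nodes with a double edge at one end; the terminal node there is the unique short simple root (B_7), so the type is B_7 (the algebra so(15)).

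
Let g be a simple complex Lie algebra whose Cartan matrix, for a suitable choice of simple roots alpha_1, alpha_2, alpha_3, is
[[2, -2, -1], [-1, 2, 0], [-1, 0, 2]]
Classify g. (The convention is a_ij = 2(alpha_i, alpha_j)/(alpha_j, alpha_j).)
type B_3

The matrix has rank 3 with 2's on the diagonal. Reading the off-diagonal entries as Dynkin edges (a single edge where a_ij = a_ji = -1; a double or triple edge where a_ij * a_ji = 2 or 3), the diagram is a chain of 3 nodes with a double edge at one end; the terminal node there is the unique short simple root (B_3). One simple-root ordering that puts it in standard form is (alpha_3, alpha_1, alpha_2). So the algebra is type B_3, i.e. so(7).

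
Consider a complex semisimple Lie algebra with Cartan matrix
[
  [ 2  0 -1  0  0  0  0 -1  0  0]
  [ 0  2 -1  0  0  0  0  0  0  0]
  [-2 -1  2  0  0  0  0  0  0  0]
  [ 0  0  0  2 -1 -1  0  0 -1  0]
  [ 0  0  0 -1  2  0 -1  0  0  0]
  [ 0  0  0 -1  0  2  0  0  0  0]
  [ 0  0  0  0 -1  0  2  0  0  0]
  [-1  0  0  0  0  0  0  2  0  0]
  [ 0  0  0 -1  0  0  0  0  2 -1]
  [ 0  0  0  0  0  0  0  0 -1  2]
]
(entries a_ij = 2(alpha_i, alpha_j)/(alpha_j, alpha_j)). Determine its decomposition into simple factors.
E_6 ⊕ F_4

The diagram associated to this matrix has two connected components: the simple roots {alpha_4, alpha_5, alpha_6, alpha_7, alpha_9, alpha_10} form a chain of 5 nodes with one extra node attached to the third node from one end (E_6), and {alpha_1, alpha_2, alpha_3, alpha_8} form a chain of 4 nodes with a double edge between the middle two (F_4). A semisimple Lie algebra decomposes uniquely as the direct sum of simple ideals, one per connected component of its Dynkin diagram, so g ≅ E_6 ⊕ F_4 (dimension 78 + 52 = 130).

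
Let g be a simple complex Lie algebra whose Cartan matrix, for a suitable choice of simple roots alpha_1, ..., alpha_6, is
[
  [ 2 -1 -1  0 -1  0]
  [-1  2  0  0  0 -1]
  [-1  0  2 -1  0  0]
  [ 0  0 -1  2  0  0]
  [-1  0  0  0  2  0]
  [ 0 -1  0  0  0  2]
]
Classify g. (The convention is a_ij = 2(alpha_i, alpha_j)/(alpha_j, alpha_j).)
E6

The matrix has rank 6 with 2's on the diagonal. Reading the off-diagonal entries as Dynkin edges (a single edge where a_ij = a_ji = -1; a double or triple edge where a_ij * a_ji = 2 or 3), the diagram is a chain of 5 nodes with one extra node attached to the third node from one end (E_6). One simple-root ordering that puts it in standard form is (alpha_6, alpha_5, alpha_2, alpha_1, alpha_3, alpha_4). So the algebra is type E_6.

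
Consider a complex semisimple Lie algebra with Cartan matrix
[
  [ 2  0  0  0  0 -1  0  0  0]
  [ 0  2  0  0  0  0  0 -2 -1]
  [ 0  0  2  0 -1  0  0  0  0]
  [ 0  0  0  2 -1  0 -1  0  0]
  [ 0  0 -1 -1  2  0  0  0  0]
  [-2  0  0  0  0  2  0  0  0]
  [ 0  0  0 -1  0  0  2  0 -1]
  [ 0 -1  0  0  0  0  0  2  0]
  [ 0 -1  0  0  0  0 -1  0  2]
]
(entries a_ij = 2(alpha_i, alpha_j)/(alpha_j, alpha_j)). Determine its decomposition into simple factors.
The diagram associated to this matrix has two connected components: the simple roots {alpha_1, alpha_6} form a chain of 2 nodes with a double edge at one end; the terminal node there is the unique short simple root (B_2), and {alpha_2, alpha_3, alpha_4, alpha_5, alpha_7, alpha_8, alpha_9} form a chain of 7 nodes with a double edge at one end; the terminal node there is the unique short simple root (B_7). A semisimple Lie algebra decomposes uniquely as the direct sum of simple ideals, one per connected component of its Dynkin diagram, so g ≅ B_2 ⊕ B_7 (dimension 10 + 105 = 115).

B_2 ⊕ B_7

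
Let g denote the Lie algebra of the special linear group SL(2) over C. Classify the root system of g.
This is sl(2), which has dimension 2^2 - 1 = 3 and rank 2 - 1 = 1 (a Cartan subalgebra is the diagonal traceless matrices). In the classification of classical Lie algebras, the special linear algebra sl(n+1) has type A_n; here n = 1, so the Dynkin diagram is a chain of 1 nodes with single edges (A_1). Hence the type is A_1.

type A_1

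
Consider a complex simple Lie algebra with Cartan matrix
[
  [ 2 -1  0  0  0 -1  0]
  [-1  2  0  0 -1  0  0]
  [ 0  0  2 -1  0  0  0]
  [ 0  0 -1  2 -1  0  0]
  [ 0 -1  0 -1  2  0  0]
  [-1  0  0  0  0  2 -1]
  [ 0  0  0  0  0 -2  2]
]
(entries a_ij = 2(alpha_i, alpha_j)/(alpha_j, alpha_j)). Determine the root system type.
C7

The matrix has rank 7 with 2's on the diagonal. Reading the off-diagonal entries as Dynkin edges (a single edge where a_ij = a_ji = -1; a double or triple edge where a_ij * a_ji = 2 or 3), the diagram is a chain of 7 nodes with a double edge at one end; the terminal node there is the unique long simple root (C_7). One simple-root ordering that puts it in standard form is (alpha_3, alpha_4, alpha_5, alpha_2, alpha_1, alpha_6, alpha_7). So the algebra is type C_7, i.e. sp(14).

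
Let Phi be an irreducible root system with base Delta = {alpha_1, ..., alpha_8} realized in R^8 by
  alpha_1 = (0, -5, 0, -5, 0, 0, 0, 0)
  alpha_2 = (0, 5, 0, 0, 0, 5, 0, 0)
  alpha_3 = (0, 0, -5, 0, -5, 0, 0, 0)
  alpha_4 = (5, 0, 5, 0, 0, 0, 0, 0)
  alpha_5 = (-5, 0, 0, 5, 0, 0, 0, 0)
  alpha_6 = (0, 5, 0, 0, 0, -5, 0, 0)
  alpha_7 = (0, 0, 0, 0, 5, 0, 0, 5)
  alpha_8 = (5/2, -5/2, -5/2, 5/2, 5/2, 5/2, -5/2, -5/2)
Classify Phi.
Compute the Cartan integers a_ij = 2(alpha_i, alpha_j)/(alpha_j, alpha_j); the resulting 8x8 Cartan matrix is
[[2, -1, 0, 0, -1, -1, 0, 0], [-1, 2, 0, 0, 0, 0, 0, 0], [0, 0, 2, -1, 0, 0, -1, 0], [0, 0, -1, 2, -1, 0, 0, 0], [-1, 0, 0, -1, 2, 0, 0, 0], [-1, 0, 0, 0, 0, 2, 0, -1], [0, 0, -1, 0, 0, 0, 2, 0], [0, 0, 0, 0, 0, -1, 0, 2]].
All simple roots have the same length, so the diagram is simply laced. The associated Dynkin diagram is a chain of 7 nodes with one extra node attached to the third node from one end (E_8), so the type is E_8.

E8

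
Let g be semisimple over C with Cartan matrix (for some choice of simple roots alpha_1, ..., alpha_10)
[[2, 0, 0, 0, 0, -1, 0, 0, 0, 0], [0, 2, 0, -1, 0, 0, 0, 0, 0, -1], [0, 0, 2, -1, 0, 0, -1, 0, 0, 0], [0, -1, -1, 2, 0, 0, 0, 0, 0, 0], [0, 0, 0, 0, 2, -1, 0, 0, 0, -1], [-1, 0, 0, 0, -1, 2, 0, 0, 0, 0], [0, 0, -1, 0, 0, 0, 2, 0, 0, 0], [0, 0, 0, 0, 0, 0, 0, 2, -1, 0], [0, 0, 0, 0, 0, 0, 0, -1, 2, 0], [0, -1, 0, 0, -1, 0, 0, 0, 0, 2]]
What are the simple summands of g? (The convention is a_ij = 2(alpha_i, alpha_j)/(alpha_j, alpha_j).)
type A_2 ⊕ type A_8

The diagram associated to this matrix has two connected components: the simple roots {alpha_8, alpha_9} form a chain of 2 nodes with single edges (A_2), and {alpha_1, alpha_2, alpha_3, alpha_4, alpha_5, alpha_6, alpha_7, alpha_10} form a chain of 8 nodes with single edges (A_8). A semisimple Lie algebra decomposes uniquely as the direct sum of simple ideals, one per connected component of its Dynkin diagram, so g ≅ A_2 ⊕ A_8 (dimension 8 + 80 = 88).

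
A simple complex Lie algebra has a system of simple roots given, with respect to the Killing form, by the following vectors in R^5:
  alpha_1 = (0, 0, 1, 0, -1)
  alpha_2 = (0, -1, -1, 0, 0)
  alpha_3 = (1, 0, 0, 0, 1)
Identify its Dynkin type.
A_3 (sl(4))

Compute the Cartan integers a_ij = 2(alpha_i, alpha_j)/(alpha_j, alpha_j); the resulting 3x3 Cartan matrix is
[[2, -1, -1], [-1, 2, 0], [-1, 0, 2]].
All simple roots have the same length, so the diagram is simply laced. The associated Dynkin diagram is a chain of 3 nodes with single edges (A_3), so the type is A_3 (the algebra sl(4)).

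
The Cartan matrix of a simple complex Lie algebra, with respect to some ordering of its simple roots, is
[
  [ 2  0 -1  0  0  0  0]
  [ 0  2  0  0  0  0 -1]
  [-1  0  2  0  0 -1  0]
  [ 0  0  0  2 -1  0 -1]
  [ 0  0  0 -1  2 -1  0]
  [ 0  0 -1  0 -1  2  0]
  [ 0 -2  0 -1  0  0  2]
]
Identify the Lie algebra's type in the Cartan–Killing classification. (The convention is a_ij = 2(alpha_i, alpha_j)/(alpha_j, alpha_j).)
B_7 (so(15))

The matrix has rank 7 with 2's on the diagonal. Reading the off-diagonal entries as Dynkin edges (a single edge where a_ij = a_ji = -1; a double or triple edge where a_ij * a_ji = 2 or 3), the diagram is a chain of 7 nodes with a double edge at one end; the terminal node there is the unique short simple root (B_7). One simple-root ordering that puts it in standard form is (alpha_1, alpha_3, alpha_6, alpha_5, alpha_4, alpha_7, alpha_2). So the algebra is type B_7, i.e. so(15).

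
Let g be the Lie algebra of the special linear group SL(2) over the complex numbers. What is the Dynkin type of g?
This is sl(2), which has dimension 2^2 - 1 = 3 and rank 2 - 1 = 1 (a Cartan subalgebra is the diagonal traceless matrices). In the classification of classical Lie algebras, the special linear algebra sl(n+1) has type A_n; here n = 1, so the Dynkin diagram is a chain of 1 nodes with single edges (A_1). Hence the type is A_1.

A1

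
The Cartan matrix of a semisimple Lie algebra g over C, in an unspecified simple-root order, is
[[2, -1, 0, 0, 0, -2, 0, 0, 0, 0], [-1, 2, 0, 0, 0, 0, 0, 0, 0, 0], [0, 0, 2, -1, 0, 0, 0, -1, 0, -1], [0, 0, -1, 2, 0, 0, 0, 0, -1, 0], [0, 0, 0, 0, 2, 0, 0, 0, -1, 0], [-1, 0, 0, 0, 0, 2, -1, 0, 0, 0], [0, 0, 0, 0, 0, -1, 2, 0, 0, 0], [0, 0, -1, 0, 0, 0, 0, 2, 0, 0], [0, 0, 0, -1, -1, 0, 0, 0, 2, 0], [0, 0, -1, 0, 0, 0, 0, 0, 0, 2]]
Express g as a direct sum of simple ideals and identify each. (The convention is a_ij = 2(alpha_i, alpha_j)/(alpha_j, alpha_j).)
D6 ⊕ F4

The diagram associated to this matrix has two connected components: the simple roots {alpha_3, alpha_4, alpha_5, alpha_8, alpha_9, alpha_10} form a chain of 4 nodes with a fork of two nodes at one end (D_6), and {alpha_1, alpha_2, alpha_6, alpha_7} form a chain of 4 nodes with a double edge between the middle two (F_4). A semisimple Lie algebra decomposes uniquely as the direct sum of simple ideals, one per connected component of its Dynkin diagram, so g ≅ D_6 ⊕ F_4 (dimension 66 + 52 = 118).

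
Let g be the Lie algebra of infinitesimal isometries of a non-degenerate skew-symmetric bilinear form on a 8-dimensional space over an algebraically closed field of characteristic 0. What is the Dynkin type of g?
This is sp(8), which has dimension 8(8+1)/2 = 36 and rank 8/2 = 4. In the classification of classical Lie algebras, the symplectic algebra sp(2n) has type C_n; here n = 4, so the Dynkin diagram is a chain of 4 nodes with a double edge at one end; the terminal node there is the unique long simple root (C_4). Hence the type is C_4.

C4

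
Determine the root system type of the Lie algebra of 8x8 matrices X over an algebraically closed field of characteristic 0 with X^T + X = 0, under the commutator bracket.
This is so(8) with 8 even, which has dimension 8(8-1)/2 = 28 and rank 8/2 = 4. In the classification of classical Lie algebras, the orthogonal algebra so(2n) in an even number of variables has type D_n; here n = 4, so the Dynkin diagram is a chain of 2 nodes with a fork of two nodes at one end (D_4). Hence the type is D_4.

D_4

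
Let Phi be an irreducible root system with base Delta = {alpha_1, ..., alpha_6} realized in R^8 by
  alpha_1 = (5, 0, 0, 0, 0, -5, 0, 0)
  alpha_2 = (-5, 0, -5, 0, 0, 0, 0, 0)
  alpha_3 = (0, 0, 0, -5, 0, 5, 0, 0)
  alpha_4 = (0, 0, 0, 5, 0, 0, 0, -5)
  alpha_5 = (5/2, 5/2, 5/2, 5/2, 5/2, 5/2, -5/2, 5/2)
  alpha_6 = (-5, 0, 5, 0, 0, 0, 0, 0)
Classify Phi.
type E_6

Compute the Cartan integers a_ij = 2(alpha_i, alpha_j)/(alpha_j, alpha_j); the resulting 6x6 Cartan matrix is
[[2, -1, -1, 0, 0, -1], [-1, 2, 0, 0, -1, 0], [-1, 0, 2, -1, 0, 0], [0, 0, -1, 2, 0, 0], [0, -1, 0, 0, 2, 0], [-1, 0, 0, 0, 0, 2]].
All simple roots have the same length, so the diagram is simply laced. The associated Dynkin diagram is a chain of 5 nodes with one extra node attached to the third node from one end (E_6), so the type is E_6.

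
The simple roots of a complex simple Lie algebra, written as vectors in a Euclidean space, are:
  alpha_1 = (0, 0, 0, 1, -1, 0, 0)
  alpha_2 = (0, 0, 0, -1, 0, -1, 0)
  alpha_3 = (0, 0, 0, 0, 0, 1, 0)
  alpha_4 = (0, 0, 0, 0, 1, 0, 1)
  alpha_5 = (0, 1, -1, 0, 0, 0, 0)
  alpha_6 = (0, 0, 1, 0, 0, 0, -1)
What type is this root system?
B_6 (so(13))

Compute the Cartan integers a_ij = 2(alpha_i, alpha_j)/(alpha_j, alpha_j); the resulting 6x6 Cartan matrix is
[[2, -1, 0, -1, 0, 0], [-1, 2, -2, 0, 0, 0], [0, -1, 2, 0, 0, 0], [-1, 0, 0, 2, 0, -1], [0, 0, 0, 0, 2, -1], [0, 0, 0, -1, -1, 2]].
The roots have two lengths (squared-length ratio 2:1); the short ones are alpha_{3}. The associated Dynkin diagram is a chain of 6 nodes with a double edge at one end; the terminal node there is the unique short simple root (B_6), so the type is B_6 (the algebra so(13)).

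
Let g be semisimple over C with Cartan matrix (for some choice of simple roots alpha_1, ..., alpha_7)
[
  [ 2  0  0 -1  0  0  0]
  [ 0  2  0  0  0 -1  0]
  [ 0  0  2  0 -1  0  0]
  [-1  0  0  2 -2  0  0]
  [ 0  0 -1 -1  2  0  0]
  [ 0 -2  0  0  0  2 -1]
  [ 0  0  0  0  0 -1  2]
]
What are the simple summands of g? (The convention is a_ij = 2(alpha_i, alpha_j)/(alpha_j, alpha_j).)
B_3 (so(7)) ⊕ F_4

The diagram associated to this matrix has two connected components: the simple roots {alpha_2, alpha_6, alpha_7} form a chain of 3 nodes with a double edge at one end; the terminal node there is the unique short simple root (B_3), and {alpha_1, alpha_3, alpha_4, alpha_5} form a chain of 4 nodes with a double edge between the middle two (F_4). A semisimple Lie algebra decomposes uniquely as the direct sum of simple ideals, one per connected component of its Dynkin diagram, so g ≅ B_3 ⊕ F_4 (dimension 21 + 52 = 73).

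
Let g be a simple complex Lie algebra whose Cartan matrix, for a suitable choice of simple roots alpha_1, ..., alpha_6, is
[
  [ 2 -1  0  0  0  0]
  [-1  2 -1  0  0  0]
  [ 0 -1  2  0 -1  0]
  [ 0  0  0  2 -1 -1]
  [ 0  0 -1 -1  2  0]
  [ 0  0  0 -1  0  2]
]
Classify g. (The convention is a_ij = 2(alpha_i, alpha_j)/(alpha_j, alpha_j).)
type A_6

The matrix has rank 6 with 2's on the diagonal. Reading the off-diagonal entries as Dynkin edges (a single edge where a_ij = a_ji = -1; a double or triple edge where a_ij * a_ji = 2 or 3), the diagram is a chain of 6 nodes with single edges (A_6). One simple-root ordering that puts it in standard form is (alpha_6, alpha_4, alpha_5, alpha_3, alpha_2, alpha_1). So the algebra is type A_6, i.e. sl(7).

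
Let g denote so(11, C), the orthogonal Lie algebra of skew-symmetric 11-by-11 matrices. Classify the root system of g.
This is so(11) with 11 odd, which has dimension 11(11-1)/2 = 55 and rank (11-1)/2 = 5. In the classification of classical Lie algebras, the orthogonal algebra so(2n+1) in an odd number of variables has type B_n; here n = 5, so the Dynkin diagram is a chain of 5 nodes with a double edge at one end; the terminal node there is the unique short simple root (B_5). Hence the type is B_5.

B5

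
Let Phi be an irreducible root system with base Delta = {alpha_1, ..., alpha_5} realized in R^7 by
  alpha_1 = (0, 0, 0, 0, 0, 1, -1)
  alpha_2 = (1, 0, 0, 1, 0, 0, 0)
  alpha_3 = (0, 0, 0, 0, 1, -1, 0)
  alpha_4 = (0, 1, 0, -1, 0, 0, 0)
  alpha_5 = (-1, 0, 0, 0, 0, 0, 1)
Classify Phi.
Compute the Cartan integers a_ij = 2(alpha_i, alpha_j)/(alpha_j, alpha_j); the resulting 5x5 Cartan matrix is
[[2, 0, -1, 0, -1], [0, 2, 0, -1, -1], [-1, 0, 2, 0, 0], [0, -1, 0, 2, 0], [-1, -1, 0, 0, 2]].
All simple roots have the same length, so the diagram is simply laced. The associated Dynkin diagram is a chain of 5 nodes with single edges (A_5), so the type is A_5 (the algebra sl(6)).

A_5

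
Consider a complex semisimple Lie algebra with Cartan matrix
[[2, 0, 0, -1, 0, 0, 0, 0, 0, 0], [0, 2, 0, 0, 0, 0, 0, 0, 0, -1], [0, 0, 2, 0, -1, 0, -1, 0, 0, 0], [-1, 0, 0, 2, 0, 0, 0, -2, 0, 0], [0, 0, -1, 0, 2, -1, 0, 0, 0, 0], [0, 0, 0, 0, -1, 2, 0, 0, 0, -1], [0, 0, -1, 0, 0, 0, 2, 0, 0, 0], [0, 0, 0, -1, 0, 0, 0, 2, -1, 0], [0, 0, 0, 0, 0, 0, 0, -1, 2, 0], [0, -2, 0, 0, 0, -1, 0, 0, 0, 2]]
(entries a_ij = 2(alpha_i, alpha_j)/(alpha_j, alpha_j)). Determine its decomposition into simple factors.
B_6 (so(13)) ⊕ F_4

The diagram associated to this matrix has two connected components: the simple roots {alpha_2, alpha_3, alpha_5, alpha_6, alpha_7, alpha_10} form a chain of 6 nodes with a double edge at one end; the terminal node there is the unique short simple root (B_6), and {alpha_1, alpha_4, alpha_8, alpha_9} form a chain of 4 nodes with a double edge between the middle two (F_4). A semisimple Lie algebra decomposes uniquely as the direct sum of simple ideals, one per connected component of its Dynkin diagram, so g ≅ B_6 ⊕ F_4 (dimension 78 + 52 = 130).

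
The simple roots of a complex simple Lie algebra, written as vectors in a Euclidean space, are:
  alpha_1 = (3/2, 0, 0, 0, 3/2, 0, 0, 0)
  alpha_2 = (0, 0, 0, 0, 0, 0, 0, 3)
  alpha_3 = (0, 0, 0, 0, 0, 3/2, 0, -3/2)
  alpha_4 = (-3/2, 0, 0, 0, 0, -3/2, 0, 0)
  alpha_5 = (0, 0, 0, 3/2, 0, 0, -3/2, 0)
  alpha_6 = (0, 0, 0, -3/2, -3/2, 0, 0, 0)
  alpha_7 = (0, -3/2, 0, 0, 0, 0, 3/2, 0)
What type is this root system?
C_7 (sp(14))

Compute the Cartan integers a_ij = 2(alpha_i, alpha_j)/(alpha_j, alpha_j); the resulting 7x7 Cartan matrix is
[[2, 0, 0, -1, 0, -1, 0], [0, 2, -2, 0, 0, 0, 0], [0, -1, 2, -1, 0, 0, 0], [-1, 0, -1, 2, 0, 0, 0], [0, 0, 0, 0, 2, -1, -1], [-1, 0, 0, 0, -1, 2, 0], [0, 0, 0, 0, -1, 0, 2]].
The roots have two lengths (squared-length ratio 2:1); the short ones are alpha_{1,3,4,5,6,7}. The associated Dynkin diagram is a chain of 7 nodes with a double edge at one end; the terminal node there is the unique long simple root (C_7), so the type is C_7 (the algebra sp(14)).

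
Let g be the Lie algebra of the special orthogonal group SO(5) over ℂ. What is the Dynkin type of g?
This is so(5) with 5 odd, which has dimension 5(5-1)/2 = 10 and rank (5-1)/2 = 2. In the classification of classical Lie algebras, the orthogonal algebra so(2n+1) in an odd number of variables has type B_n; here n = 2, so the Dynkin diagram is a chain of 2 nodes with a double edge at one end; the terminal node there is the unique short simple root (B_2). Hence the type is B_2.

B_2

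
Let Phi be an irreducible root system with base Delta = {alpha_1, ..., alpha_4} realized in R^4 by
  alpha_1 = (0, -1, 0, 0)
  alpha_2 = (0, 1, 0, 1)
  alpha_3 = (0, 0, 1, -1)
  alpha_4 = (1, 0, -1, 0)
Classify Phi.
Compute the Cartan integers a_ij = 2(alpha_i, alpha_j)/(alpha_j, alpha_j); the resulting 4x4 Cartan matrix is
[[2, -1, 0, 0], [-2, 2, -1, 0], [0, -1, 2, -1], [0, 0, -1, 2]].
The roots have two lengths (squared-length ratio 2:1); the short ones are alpha_{1}. The associated Dynkin diagram is a chain of 4 nodes with a double edge at one end; the terminal node there is the unique short simple root (B_4), so the type is B_4 (the algebra so(9)).

B4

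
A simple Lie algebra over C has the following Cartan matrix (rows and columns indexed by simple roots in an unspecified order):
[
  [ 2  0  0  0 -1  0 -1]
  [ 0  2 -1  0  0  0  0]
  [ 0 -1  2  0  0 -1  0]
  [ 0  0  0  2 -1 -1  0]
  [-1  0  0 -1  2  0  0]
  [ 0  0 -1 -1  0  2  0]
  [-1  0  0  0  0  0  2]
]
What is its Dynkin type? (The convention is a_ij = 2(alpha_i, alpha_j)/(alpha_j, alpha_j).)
The matrix has rank 7 with 2's on the diagonal. Reading the off-diagonal entries as Dynkin edges (a single edge where a_ij = a_ji = -1; a double or triple edge where a_ij * a_ji = 2 or 3), the diagram is a chain of 7 nodes with single edges (A_7). One simple-root ordering that puts it in standard form is (alpha_7, alpha_1, alpha_5, alpha_4, alpha_6, alpha_3, alpha_2). So the algebra is type A_7, i.e. sl(8).

A7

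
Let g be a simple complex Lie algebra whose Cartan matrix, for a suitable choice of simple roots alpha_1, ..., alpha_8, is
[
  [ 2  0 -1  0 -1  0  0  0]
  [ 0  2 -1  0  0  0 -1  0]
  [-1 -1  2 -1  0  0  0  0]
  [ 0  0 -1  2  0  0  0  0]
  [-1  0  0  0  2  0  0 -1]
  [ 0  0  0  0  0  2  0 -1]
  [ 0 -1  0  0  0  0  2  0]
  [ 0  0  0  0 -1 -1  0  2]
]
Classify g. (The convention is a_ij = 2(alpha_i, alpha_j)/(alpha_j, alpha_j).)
The matrix has rank 8 with 2's on the diagonal. Reading the off-diagonal entries as Dynkin edges (a single edge where a_ij = a_ji = -1; a double or triple edge where a_ij * a_ji = 2 or 3), the diagram is a chain of 7 nodes with one extra node attached to the third node from one end (E_8). One simple-root ordering that puts it in standard form is (alpha_7, alpha_4, alpha_2, alpha_3, alpha_1, alpha_5, alpha_8, alpha_6). So the algebra is type E_8.

type E_8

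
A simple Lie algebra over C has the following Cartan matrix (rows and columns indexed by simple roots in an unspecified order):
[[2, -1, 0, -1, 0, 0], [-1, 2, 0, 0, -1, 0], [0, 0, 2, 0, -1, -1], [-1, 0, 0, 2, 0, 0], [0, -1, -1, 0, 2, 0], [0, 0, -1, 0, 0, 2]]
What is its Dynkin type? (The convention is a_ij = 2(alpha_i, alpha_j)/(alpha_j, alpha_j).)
The matrix has rank 6 with 2's on the diagonal. Reading the off-diagonal entries as Dynkin edges (a single edge where a_ij = a_ji = -1; a double or triple edge where a_ij * a_ji = 2 or 3), the diagram is a chain of 6 nodes with single edges (A_6). One simple-root ordering that puts it in standard form is (alpha_4, alpha_1, alpha_2, alpha_5, alpha_3, alpha_6). So the algebra is type A_6, i.e. sl(7).

type A_6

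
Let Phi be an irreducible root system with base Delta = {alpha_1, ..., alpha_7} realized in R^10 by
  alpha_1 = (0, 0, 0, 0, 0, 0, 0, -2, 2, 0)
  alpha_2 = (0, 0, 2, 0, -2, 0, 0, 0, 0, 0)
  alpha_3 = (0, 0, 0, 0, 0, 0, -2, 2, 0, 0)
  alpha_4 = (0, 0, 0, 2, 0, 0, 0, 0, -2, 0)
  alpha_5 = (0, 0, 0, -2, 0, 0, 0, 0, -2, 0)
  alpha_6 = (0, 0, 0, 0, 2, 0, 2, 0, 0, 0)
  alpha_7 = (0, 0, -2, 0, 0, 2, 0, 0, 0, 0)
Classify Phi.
Compute the Cartan integers a_ij = 2(alpha_i, alpha_j)/(alpha_j, alpha_j); the resulting 7x7 Cartan matrix is
[[2, 0, -1, -1, -1, 0, 0], [0, 2, 0, 0, 0, -1, -1], [-1, 0, 2, 0, 0, -1, 0], [-1, 0, 0, 2, 0, 0, 0], [-1, 0, 0, 0, 2, 0, 0], [0, -1, -1, 0, 0, 2, 0], [0, -1, 0, 0, 0, 0, 2]].
All simple roots have the same length, so the diagram is simply laced. The associated Dynkin diagram is a chain of 5 nodes with a fork of two nodes at one end (D_7), so the type is D_7 (the algebra so(14)).

D_7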